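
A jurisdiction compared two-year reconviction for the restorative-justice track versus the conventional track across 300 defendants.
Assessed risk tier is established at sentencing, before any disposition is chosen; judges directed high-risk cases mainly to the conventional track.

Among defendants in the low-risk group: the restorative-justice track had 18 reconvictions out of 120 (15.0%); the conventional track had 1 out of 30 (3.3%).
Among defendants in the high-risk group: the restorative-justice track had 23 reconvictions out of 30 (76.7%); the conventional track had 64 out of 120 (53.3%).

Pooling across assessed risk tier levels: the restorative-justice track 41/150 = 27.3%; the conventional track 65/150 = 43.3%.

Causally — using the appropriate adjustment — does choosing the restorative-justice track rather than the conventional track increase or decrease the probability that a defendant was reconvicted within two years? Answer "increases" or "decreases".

The assessed risk tier-specific comparison favours the conventional track throughout, but the pooled figures favour the restorative-justice track. The question is whether to condition on assessed risk tier.
Since assessed risk tier is a pre-existing factor (not a product of the disposition) and it affects the outcome on its own, it is a confounder. The stratified rates, not the pooled rate, identify the causal effect.
Within each level — low-risk: 15.0% vs 3.3%; high-risk: 76.7% vs 53.3% — the conventional track is lower every time.

increases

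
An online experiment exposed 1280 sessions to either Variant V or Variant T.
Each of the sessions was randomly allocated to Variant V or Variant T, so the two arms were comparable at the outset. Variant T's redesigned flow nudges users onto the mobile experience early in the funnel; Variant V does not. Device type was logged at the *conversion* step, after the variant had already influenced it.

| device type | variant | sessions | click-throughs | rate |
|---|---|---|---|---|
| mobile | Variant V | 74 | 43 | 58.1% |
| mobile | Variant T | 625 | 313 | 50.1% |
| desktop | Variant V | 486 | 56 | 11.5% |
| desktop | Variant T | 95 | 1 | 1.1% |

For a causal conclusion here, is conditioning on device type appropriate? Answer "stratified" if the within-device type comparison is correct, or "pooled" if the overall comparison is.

pooled

The stratified and pooled comparisons disagree (Variant V wins within each device type; Variant T wins overall), so the answer turns on the causal role of device type.
Stratifying would compare variants among sessions the variants themselves sorted into device type groups — a form of selection on an intermediate. The unconditioned pooled rates give the total causal effect.
Pooled: Variant V 17.7% vs Variant T 43.6%; Variant T is higher overall.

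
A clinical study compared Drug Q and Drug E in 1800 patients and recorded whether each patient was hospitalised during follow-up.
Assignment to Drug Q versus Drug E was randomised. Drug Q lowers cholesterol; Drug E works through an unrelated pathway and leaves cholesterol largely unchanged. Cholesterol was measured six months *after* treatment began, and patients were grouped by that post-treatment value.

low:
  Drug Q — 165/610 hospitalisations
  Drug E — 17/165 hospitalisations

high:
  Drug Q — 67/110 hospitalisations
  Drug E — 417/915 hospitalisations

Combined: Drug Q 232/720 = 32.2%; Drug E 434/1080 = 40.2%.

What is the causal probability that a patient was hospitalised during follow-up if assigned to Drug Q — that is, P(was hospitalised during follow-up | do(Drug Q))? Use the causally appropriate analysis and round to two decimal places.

The stratified and pooled comparisons disagree (Drug E wins within each cholesterol; Drug Q wins overall), so the answer turns on the causal role of cholesterol.
Because the drug influences cholesterol, cholesterol is a post-treatment mediator, not a confounder. Stratifying on it would bias the estimate; the causal effect is the crude pooled difference.
So P(outcome | do(Drug Q)) is just the pooled rate for Drug Q: 232/720 = 0.322.

0.32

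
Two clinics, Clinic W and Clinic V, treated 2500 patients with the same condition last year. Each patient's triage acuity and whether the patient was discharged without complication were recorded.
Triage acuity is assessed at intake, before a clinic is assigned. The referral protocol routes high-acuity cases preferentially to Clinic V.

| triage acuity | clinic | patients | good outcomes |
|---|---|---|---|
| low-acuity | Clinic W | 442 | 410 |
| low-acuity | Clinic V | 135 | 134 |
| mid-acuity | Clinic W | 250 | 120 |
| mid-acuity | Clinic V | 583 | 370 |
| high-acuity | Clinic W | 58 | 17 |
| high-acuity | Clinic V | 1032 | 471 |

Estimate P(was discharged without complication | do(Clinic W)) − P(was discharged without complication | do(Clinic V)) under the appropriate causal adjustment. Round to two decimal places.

-0.14

The imbalance in triage acuity arose from how patients were allocated, not from anything the clinic did; and triage acuity independently affects the outcome. The pooled gap is confounded — condition on triage acuity.
Adjusting over the population distribution of triage acuity: 0.231·(0.928−0.993) + 0.333·(0.480−0.635) + 0.436·(0.293−0.456) = -0.138.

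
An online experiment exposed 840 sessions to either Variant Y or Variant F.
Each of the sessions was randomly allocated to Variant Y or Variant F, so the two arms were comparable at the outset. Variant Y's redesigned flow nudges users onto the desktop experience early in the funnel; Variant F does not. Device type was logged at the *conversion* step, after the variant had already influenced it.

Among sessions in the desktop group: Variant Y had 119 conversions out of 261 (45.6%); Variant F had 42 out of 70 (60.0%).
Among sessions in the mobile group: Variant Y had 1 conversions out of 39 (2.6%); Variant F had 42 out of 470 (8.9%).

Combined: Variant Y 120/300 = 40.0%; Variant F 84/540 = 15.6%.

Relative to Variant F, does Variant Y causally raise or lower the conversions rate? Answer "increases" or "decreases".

The device type-specific comparison favours Variant F throughout, but the pooled figures favour Variant Y. The question is whether to condition on device type.
Device type is recorded after the variant and is itself shifted by it — it sits on the causal path from variant to outcome. Conditioning on a mediator would strip out part of the effect we want; the pooled comparison gives the total causal effect.
Pooled: Variant Y 40.0% vs Variant F 15.6%; Variant Y is higher overall.

increases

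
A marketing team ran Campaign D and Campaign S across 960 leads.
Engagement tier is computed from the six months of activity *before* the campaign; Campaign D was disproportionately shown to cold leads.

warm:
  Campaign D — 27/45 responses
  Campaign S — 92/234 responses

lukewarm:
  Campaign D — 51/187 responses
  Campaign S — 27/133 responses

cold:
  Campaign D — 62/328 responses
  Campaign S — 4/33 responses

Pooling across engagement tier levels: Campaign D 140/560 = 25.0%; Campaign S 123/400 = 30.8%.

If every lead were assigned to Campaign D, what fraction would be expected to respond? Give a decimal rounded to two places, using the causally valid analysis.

Campaign D is higher inside every engagement tier stratum but Campaign S is higher in aggregate. Whether to stratify depends on how engagement tier relates to the campaign.
Since engagement tier is a pre-existing factor (not a product of the campaign) and it affects the outcome on its own, it is a confounder. The stratified rates, not the pooled rate, identify the causal effect.
Standardising Campaign D to the population engagement tier mix: 0.291·27/45 + 0.333·51/187 + 0.376·62/328 = 0.336.

0.34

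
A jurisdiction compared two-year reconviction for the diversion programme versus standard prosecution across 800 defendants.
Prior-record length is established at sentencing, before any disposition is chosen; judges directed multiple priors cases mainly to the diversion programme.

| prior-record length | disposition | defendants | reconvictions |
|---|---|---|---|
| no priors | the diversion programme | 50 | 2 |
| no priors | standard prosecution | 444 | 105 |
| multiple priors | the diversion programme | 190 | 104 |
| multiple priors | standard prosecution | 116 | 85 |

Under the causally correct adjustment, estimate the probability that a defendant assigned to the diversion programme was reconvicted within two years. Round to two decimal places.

the diversion programme is lower inside every prior-record length stratum but standard prosecution is lower in aggregate. Whether to stratify depends on how prior-record length relates to the disposition.
Nothing the disposition does changes prior-record length; the imbalance is an allocation artefact. With prior-record length also predicting the outcome, the pooled figure is confounded, and the within-stratum comparison is the causal one.
Standardising the diversion programme to the population prior-record length mix: 0.618·2/50 + 0.383·104/190 = 0.234.

0.23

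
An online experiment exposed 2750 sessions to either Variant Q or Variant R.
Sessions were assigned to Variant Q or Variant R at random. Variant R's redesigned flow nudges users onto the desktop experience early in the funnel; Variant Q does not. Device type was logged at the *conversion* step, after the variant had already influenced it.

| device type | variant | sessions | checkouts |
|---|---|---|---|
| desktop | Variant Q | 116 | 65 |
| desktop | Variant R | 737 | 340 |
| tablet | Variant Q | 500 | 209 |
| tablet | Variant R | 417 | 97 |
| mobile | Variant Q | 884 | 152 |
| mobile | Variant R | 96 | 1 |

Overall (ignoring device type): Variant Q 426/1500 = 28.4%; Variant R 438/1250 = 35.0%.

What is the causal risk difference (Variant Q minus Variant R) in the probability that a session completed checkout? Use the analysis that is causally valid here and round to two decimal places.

The device type-specific comparison favours Variant Q throughout, but the pooled figures favour Variant R. The question is whether to condition on device type.
Device type is recorded after the variant and is itself shifted by it — it sits on the causal path from variant to outcome. Conditioning on a mediator would strip out part of the effect we want; the pooled comparison gives the total causal effect.
The causal difference is the pooled difference: 0.284 − 0.350 = -0.066.

-0.07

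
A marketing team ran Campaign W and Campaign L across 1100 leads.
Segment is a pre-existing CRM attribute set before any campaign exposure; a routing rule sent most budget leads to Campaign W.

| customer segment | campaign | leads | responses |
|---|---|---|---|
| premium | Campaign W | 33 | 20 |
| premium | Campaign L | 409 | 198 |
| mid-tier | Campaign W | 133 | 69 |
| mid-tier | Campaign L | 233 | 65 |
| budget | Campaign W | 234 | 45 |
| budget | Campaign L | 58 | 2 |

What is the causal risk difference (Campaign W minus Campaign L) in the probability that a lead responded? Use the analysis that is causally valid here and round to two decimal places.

+0.17

The imbalance in customer segment arose from how leads were allocated, not from anything the campaign did; and customer segment independently affects the outcome. The pooled gap is confounded — condition on customer segment.
Adjusting over the population distribution of customer segment: 0.402·(0.606−0.484) + 0.333·(0.519−0.279) + 0.265·(0.192−0.034) = +0.171.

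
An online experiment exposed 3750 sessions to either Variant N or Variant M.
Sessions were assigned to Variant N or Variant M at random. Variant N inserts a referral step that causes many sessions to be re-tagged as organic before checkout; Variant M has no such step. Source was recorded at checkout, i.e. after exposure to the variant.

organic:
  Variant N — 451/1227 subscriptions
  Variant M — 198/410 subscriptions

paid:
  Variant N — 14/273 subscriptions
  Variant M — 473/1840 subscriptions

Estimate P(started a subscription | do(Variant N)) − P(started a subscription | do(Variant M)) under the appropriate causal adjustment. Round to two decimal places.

Stratifying would compare variants among sessions the variants themselves sorted into traffic source groups — a form of selection on an intermediate. The unconditioned pooled rates give the total causal effect.
The causal difference is the pooled difference: 0.310 − 0.298 = +0.012.

+0.01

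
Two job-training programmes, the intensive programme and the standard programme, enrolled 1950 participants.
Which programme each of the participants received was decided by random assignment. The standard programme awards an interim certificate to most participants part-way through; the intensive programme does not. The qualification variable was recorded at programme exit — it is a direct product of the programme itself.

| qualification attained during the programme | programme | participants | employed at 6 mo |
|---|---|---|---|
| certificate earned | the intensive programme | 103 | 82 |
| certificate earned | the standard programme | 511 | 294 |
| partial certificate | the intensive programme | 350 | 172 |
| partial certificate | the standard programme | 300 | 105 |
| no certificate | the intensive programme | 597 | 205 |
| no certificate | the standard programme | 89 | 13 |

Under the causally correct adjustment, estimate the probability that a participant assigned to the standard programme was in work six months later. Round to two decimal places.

Qualification attained during the programme here is a post-treatment variable shaped by the programme; conditioning on it would introduce bias rather than remove it. The overall comparison is the causal one.
So P(outcome | do(the standard programme)) is just the pooled rate for the standard programme: 412/900 = 0.458.

0.46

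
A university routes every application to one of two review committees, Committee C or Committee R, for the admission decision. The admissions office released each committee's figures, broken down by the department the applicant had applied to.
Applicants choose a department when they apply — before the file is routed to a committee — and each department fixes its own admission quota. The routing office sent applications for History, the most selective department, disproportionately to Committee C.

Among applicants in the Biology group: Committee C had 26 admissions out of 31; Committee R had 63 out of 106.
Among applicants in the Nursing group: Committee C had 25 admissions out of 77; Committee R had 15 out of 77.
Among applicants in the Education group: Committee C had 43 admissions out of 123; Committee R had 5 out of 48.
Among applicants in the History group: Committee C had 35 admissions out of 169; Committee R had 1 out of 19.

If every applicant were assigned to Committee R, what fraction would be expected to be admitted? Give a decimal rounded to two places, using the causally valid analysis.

0.21

Since department is a pre-existing factor (not a product of the review committee) and it affects the outcome on its own, it is a confounder. The stratified rates, not the pooled rate, identify the causal effect.
Standardising Committee R to the population department mix: 0.211·63/106 + 0.237·15/77 + 0.263·5/48 + 0.289·1/19 = 0.214.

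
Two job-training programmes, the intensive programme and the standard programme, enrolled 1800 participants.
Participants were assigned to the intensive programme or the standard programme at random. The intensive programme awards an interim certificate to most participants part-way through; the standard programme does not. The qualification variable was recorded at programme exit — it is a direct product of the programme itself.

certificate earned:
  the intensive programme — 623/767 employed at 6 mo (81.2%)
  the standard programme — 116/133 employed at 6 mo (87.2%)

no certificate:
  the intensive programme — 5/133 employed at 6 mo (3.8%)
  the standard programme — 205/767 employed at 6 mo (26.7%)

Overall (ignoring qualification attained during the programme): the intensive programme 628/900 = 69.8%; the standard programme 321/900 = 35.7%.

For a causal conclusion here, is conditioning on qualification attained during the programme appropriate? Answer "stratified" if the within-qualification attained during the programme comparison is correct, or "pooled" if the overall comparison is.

the standard programme is higher inside every qualification attained during the programme stratum but the intensive programme is higher in aggregate. Whether to stratify depends on how qualification attained during the programme relates to the programme.
Qualification attained during the programme is downstream of the programme. One should not condition on a consequence of treatment, so the overall rates are the right comparison.
Pooled: the intensive programme 69.8% vs the standard programme 35.7%; the intensive programme is higher overall.

pooled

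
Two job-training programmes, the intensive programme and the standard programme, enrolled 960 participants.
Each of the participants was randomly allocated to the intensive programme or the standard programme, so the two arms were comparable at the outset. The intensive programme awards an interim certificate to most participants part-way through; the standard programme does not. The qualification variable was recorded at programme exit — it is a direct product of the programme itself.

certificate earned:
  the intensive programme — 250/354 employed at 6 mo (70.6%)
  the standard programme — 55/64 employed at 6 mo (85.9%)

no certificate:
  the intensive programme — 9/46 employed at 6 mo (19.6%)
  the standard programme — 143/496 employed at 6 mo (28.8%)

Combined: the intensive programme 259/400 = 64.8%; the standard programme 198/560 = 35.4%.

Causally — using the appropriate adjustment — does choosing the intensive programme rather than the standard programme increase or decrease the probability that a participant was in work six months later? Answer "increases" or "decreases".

Within every qualification attained during the programme level the standard programme has the higher rate, yet pooled the intensive programme does — Simpson's reversal.
Qualification attained during the programme is recorded after the programme and is itself shifted by it — it sits on the causal path from programme to outcome. Conditioning on a mediator would strip out part of the effect we want; the pooled comparison gives the total causal effect.
Pooled: the intensive programme 64.8% vs the standard programme 35.4%; the intensive programme is higher overall.

increases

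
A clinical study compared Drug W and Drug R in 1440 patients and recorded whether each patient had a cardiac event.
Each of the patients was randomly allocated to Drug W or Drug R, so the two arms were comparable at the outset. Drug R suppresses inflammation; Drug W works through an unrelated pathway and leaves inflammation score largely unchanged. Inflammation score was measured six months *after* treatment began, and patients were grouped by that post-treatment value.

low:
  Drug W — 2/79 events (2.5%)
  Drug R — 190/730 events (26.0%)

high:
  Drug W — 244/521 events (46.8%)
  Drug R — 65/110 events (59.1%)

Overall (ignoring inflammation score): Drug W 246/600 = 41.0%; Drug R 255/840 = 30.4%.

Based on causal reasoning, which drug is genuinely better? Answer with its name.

Inflammation score lies on the pathway drug → inflammation score → outcome, so adjusting for it blocks the indirect effect. For the total causal effect of drug, use the unadjusted pooled rates.
Pooled: Drug W 41.0% vs Drug R 30.4%; Drug R is lower overall.

Drug R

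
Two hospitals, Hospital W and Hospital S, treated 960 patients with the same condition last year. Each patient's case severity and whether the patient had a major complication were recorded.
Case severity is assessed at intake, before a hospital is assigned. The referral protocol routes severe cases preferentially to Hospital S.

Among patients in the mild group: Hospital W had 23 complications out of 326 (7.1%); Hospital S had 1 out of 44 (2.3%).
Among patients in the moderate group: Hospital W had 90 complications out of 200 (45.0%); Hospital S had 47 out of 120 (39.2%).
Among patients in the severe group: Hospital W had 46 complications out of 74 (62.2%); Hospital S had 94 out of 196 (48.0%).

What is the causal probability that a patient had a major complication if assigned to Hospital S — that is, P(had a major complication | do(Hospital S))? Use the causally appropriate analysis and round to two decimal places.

The case severity-specific comparison favours Hospital S throughout, but the pooled figures favour Hospital W. The question is whether to condition on case severity.
Since case severity is a pre-existing factor (not a product of the hospital) and it affects the outcome on its own, it is a confounder. The stratified rates, not the pooled rate, identify the causal effect.
Standardising Hospital S to the population case severity mix: 0.385·1/44 + 0.333·47/120 + 0.281·94/196 = 0.274.

0.27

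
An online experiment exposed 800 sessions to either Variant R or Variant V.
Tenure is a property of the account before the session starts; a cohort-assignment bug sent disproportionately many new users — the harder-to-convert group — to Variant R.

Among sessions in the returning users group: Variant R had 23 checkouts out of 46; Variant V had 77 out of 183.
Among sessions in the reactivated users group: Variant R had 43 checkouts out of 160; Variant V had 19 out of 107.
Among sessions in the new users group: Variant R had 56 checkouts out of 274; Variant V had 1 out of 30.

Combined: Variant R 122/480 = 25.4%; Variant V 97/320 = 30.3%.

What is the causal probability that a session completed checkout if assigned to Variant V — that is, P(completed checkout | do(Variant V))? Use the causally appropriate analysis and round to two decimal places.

The stratified and pooled comparisons disagree (Variant R wins within each user tenure; Variant V wins overall), so the answer turns on the causal role of user tenure.
User tenure differs across variants for reasons unrelated to any effect of the variant itself, and it separately predicts the outcome — a classic confounder. We must compare within user tenure levels.
Standardising Variant V to the population user tenure mix: 0.286·77/183 + 0.334·19/107 + 0.380·1/30 = 0.192.

0.19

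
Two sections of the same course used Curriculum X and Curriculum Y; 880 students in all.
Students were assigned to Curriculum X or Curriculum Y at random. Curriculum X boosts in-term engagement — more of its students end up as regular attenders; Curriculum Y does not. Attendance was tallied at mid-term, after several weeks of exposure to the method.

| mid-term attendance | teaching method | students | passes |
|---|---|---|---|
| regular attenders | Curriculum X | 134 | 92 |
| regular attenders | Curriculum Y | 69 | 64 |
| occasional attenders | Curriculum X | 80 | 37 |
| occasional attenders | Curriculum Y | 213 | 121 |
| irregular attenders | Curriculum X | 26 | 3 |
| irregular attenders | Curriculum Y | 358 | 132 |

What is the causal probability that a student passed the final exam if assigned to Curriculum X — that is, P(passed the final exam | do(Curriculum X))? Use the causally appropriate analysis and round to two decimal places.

0.55

Curriculum Y is higher inside every mid-term attendance stratum but Curriculum X is higher in aggregate. Whether to stratify depends on how mid-term attendance relates to the teaching method.
Mid-term attendance here is a post-treatment variable shaped by the teaching method; conditioning on it would introduce bias rather than remove it. The overall comparison is the causal one.
So P(outcome | do(Curriculum X)) is just the pooled rate for Curriculum X: 132/240 = 0.550.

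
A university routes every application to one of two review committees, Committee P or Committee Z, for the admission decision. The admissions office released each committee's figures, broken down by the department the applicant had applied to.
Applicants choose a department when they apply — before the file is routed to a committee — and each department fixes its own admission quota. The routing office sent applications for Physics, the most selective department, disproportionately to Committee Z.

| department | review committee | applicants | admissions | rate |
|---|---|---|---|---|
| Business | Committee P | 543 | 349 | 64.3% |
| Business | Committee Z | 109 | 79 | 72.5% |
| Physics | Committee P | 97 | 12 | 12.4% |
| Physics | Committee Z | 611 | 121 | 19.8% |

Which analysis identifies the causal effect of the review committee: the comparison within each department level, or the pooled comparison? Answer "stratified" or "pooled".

Committee Z is higher inside every department stratum but Committee P is higher in aggregate. Whether to stratify depends on how department relates to the review committee.
Department differs across review committees for reasons unrelated to any effect of the review committee itself, and it separately predicts the outcome — a classic confounder. We must compare within department levels.
Within each level — Business: 64.3% vs 72.5%; Physics: 12.4% vs 19.8% — Committee Z is higher every time.

stratified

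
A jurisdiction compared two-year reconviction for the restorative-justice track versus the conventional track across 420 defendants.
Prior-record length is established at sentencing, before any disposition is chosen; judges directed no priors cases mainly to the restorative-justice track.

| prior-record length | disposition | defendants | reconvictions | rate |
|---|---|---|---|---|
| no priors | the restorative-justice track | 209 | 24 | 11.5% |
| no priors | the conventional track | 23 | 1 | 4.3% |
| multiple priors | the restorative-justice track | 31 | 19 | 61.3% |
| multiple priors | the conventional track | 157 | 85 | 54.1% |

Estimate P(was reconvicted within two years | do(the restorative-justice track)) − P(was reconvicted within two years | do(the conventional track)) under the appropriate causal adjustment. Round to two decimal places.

Prior-record length differs across dispositions for reasons unrelated to any effect of the disposition itself, and it separately predicts the outcome — a classic confounder. We must compare within prior-record length levels.
Adjusting over the population distribution of prior-record length: 0.552·(0.115−0.043) + 0.448·(0.613−0.541) = +0.071.

+0.07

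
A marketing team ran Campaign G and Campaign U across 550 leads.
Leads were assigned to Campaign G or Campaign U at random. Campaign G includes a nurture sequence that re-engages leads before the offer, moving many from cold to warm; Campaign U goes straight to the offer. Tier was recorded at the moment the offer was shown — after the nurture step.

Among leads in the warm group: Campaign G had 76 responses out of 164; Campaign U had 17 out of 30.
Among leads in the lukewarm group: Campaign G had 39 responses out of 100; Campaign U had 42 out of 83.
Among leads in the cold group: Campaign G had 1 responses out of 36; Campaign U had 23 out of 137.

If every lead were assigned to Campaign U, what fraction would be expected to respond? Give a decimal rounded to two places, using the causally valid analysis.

0.33

Engagement tier is downstream of the campaign. One should not condition on a consequence of treatment, so the overall rates are the right comparison.
So P(outcome | do(Campaign U)) is just the pooled rate for Campaign U: 82/250 = 0.328.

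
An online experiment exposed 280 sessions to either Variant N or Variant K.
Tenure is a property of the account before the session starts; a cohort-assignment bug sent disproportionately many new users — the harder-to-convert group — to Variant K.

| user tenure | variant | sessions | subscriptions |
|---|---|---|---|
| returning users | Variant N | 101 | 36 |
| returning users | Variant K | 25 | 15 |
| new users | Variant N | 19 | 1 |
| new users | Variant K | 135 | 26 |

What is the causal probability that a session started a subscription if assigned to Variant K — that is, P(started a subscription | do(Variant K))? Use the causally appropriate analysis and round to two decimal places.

0.38

User tenure is set before the variant has any effect — it is not caused by the variant — and it independently drives the outcome. That makes it a confounder, so the causal comparison is within user tenure levels.
Standardising Variant K to the population user tenure mix: 0.450·15/25 + 0.550·26/135 = 0.376.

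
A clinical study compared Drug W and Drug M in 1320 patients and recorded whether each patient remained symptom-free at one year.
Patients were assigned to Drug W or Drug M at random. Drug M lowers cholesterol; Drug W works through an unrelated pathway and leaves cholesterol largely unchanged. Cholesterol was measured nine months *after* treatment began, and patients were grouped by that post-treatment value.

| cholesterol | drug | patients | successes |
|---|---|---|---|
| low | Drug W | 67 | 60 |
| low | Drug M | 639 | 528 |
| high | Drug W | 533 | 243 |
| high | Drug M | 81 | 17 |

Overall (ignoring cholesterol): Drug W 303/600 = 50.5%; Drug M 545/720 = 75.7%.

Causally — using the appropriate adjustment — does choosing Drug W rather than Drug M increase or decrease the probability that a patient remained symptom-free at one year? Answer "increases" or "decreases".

Cholesterol is recorded after the drug and is itself shifted by it — it sits on the causal path from drug to outcome. Conditioning on a mediator would strip out part of the effect we want; the pooled comparison gives the total causal effect.
Pooled: Drug W 50.5% vs Drug M 75.7%; Drug M is higher overall.

decreases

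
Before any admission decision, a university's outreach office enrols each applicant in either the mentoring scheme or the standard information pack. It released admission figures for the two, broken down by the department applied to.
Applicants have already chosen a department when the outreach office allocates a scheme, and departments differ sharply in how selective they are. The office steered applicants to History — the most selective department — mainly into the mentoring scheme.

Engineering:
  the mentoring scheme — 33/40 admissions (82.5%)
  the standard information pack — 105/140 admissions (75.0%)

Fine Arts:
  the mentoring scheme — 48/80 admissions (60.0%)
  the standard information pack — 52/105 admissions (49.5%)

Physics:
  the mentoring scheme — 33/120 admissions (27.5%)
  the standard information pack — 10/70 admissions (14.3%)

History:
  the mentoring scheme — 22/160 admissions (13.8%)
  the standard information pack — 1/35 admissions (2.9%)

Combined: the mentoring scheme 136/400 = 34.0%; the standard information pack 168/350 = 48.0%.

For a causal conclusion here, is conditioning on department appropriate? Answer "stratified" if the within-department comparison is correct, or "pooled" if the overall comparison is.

stratified

the mentoring scheme is higher inside every department stratum but the standard information pack is higher in aggregate. Whether to stratify depends on how department relates to the outreach scheme.
Nothing the outreach scheme does changes department; the imbalance is an allocation artefact. With department also predicting the outcome, the pooled figure is confounded, and the within-stratum comparison is the causal one.
Within each level — Engineering: 82.5% vs 75.0%; Fine Arts: 60.0% vs 49.5%; Physics: 27.5% vs 14.3%; History: 13.8% vs 2.9% — the mentoring scheme is higher every time.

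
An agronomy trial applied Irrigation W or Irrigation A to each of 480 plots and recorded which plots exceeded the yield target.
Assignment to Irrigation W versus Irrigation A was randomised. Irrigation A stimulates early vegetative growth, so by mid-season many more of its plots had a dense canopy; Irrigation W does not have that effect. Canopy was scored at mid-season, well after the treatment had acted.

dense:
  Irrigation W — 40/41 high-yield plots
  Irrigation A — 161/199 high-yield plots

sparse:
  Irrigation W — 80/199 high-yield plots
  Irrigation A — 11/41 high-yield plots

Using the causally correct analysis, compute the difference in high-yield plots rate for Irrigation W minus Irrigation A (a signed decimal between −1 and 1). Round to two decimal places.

-0.22

Within every mid-season canopy level Irrigation W has the higher rate, yet pooled Irrigation A does — Simpson's reversal.
The distribution of mid-season canopy is itself part of what the irrigation does — it is an intermediate outcome. Holding it fixed would remove that part of the effect; the total effect is the pooled difference.
The causal difference is the pooled difference: 0.500 − 0.717 = -0.217.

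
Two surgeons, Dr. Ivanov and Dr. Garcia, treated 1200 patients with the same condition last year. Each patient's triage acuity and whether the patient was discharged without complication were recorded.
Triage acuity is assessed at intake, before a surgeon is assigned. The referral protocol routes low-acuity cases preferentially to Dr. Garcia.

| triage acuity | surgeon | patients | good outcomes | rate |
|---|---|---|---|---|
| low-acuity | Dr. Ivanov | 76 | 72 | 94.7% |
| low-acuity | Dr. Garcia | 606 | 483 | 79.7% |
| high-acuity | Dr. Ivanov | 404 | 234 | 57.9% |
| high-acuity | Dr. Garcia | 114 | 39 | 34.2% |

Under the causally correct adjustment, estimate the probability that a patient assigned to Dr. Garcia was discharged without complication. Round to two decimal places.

Triage acuity differs across surgeons for reasons unrelated to any effect of the surgeon itself, and it separately predicts the outcome — a classic confounder. We must compare within triage acuity levels.
Standardising Dr. Garcia to the population triage acuity mix: 0.568·483/606 + 0.432·39/114 = 0.601.

0.60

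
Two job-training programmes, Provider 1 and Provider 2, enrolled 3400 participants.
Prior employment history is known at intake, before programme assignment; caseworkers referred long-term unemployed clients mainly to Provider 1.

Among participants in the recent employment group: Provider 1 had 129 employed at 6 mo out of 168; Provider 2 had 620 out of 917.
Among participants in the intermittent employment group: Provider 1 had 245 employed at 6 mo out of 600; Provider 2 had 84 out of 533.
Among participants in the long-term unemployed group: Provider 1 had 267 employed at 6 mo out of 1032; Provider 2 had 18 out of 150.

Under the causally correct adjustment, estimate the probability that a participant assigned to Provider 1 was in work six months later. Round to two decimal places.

0.47

The stratified and pooled comparisons disagree (Provider 1 wins within each prior employment history; Provider 2 wins overall), so the answer turns on the causal role of prior employment history.
Here prior employment history is a common cause — it drives both which programme a case falls under and the outcome. The crude comparison mixes populations; the stratum-specific rates are the causally relevant ones.
Standardising Provider 1 to the population prior employment history mix: 0.319·129/168 + 0.333·245/600 + 0.348·267/1032 = 0.471.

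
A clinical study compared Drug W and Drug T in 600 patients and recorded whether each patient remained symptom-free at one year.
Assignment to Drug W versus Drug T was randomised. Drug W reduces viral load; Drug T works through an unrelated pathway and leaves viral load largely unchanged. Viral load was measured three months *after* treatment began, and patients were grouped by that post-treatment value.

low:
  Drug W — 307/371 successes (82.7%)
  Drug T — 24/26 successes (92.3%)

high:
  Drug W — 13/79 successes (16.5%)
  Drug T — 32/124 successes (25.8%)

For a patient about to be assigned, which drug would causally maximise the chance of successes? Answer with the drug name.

Drug W

Viral load lies on the pathway drug → viral load → outcome, so adjusting for it blocks the indirect effect. For the total causal effect of drug, use the unadjusted pooled rates.
Pooled: Drug W 71.1% vs Drug T 37.3%; Drug W is higher overall.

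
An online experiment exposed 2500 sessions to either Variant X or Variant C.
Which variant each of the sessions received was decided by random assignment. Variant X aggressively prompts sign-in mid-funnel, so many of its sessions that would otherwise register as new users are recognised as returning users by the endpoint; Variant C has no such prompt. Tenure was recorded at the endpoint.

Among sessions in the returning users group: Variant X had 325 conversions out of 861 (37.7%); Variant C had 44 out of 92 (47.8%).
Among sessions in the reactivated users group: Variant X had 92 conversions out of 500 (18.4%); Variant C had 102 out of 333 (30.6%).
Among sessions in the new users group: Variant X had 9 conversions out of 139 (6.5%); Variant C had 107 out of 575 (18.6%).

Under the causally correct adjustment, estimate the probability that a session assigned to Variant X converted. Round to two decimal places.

Within every user tenure level Variant C has the higher rate, yet pooled Variant X does — Simpson's reversal.
The distribution of user tenure is itself part of what the variant does — it is an intermediate outcome. Holding it fixed would remove that part of the effect; the total effect is the pooled difference.
So P(outcome | do(Variant X)) is just the pooled rate for Variant X: 426/1500 = 0.284.

0.28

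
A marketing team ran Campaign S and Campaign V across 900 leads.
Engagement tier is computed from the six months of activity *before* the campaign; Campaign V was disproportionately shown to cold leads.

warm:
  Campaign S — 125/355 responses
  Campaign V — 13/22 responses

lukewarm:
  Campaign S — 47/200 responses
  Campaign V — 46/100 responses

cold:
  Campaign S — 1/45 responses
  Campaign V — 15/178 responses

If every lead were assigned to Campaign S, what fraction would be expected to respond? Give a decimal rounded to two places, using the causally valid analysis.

Within every engagement tier level Campaign V has the higher rate, yet pooled Campaign S does — Simpson's reversal.
Engagement tier satisfies the back-door criterion: it is not a descendant of the campaign, and it blocks the spurious path from campaign to outcome. Adjusting for it (i.e., using the within-engagement tier rates) gives the causal effect.
Standardising Campaign S to the population engagement tier mix: 0.419·125/355 + 0.333·47/200 + 0.248·1/45 = 0.231.

0.23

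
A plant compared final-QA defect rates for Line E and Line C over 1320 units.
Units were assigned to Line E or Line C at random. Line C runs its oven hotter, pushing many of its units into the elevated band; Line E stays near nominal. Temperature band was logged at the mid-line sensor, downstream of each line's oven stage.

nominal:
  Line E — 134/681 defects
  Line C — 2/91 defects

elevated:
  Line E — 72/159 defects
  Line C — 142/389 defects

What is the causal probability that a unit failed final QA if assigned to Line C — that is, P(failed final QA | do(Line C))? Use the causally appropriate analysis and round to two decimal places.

Line C is lower inside every in-process temperature band stratum but Line E is lower in aggregate. Whether to stratify depends on how in-process temperature band relates to the line.
In-process temperature band is recorded after the line and is itself shifted by it — it sits on the causal path from line to outcome. Conditioning on a mediator would strip out part of the effect we want; the pooled comparison gives the total causal effect.
So P(outcome | do(Line C)) is just the pooled rate for Line C: 144/480 = 0.300.

0.30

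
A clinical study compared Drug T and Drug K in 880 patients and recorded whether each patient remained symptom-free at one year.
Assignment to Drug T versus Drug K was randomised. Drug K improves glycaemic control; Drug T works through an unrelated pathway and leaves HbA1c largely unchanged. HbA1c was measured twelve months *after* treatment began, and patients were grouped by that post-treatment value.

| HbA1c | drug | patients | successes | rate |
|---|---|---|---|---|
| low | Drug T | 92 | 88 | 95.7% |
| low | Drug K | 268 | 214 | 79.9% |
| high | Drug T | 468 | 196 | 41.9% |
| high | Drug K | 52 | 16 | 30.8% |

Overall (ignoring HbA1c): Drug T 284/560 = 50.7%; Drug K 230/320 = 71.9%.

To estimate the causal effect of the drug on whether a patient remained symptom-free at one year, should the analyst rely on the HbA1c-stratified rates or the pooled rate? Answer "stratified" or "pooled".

pooled

HbA1c is recorded after the drug and is itself shifted by it — it sits on the causal path from drug to outcome. Conditioning on a mediator would strip out part of the effect we want; the pooled comparison gives the total causal effect.
Pooled: Drug T 50.7% vs Drug K 71.9%; Drug K is higher overall.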